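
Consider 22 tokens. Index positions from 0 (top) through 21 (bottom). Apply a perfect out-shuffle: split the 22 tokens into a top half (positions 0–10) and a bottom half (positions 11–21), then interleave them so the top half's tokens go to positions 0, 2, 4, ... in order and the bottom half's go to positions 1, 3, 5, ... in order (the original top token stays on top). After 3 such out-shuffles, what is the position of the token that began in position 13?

Track the token's position through each out-shuffle:
13 → 5 → 10 → 20

20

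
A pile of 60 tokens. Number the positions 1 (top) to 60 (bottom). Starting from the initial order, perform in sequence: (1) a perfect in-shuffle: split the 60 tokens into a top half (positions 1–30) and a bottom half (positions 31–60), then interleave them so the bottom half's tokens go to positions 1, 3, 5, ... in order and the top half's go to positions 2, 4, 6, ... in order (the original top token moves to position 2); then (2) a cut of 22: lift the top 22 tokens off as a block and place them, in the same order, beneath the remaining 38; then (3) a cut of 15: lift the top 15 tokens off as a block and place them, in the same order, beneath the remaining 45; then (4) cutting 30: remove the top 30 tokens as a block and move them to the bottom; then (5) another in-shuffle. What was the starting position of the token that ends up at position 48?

46

Undo the operations in reverse order, starting from position 48:
  undo op 5 (in-shuffle, from top half): 48 ← 24
  undo op 4 (cut 30): 24 ← 54
  undo op 3 (cut 15): 54 ← 9
  undo op 2 (cut 22): 9 ← 31
  undo op 1 (in-shuffle, from bottom half): 31 ← 46
So the token at position 48 came from original position 46.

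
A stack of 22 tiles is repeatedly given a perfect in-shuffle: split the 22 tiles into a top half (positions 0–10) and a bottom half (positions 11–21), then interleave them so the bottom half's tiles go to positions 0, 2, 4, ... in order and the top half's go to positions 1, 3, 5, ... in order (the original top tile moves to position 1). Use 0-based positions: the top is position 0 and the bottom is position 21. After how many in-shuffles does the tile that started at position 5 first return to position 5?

Follow position 5 under repeated in-shuffles:
5 → 11 → 0 → 1 → 3 → 7 → 15 → 8 → 17 → 12 → 2 → 5
It first returns after 11 in-shuffles.

11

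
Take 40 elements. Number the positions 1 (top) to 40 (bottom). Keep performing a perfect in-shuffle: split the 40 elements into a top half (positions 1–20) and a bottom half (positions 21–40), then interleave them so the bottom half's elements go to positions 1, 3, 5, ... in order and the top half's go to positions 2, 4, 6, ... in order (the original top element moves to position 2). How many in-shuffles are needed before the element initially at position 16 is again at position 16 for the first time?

20

Follow position 16 under repeated in-shuffles:
16 → 32 → 23 → 5 → 10 → 20 → 40 → 39 → 37 → 33 → 25 → 9 → 18 → 36 → 31 → 21 → 1 → 2 → 4 → 8 → 16
It first returns after 20 in-shuffles.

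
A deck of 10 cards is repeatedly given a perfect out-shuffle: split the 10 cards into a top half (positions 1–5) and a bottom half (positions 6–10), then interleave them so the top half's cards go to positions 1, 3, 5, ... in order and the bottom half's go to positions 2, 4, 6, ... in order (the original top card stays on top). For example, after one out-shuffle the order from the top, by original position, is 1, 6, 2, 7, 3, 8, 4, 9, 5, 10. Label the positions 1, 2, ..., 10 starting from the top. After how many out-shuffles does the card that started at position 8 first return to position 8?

6

Follow position 8 under repeated out-shuffles:
8 → 6 → 2 → 3 → 5 → 9 → 8
It first returns after 6 out-shuffles.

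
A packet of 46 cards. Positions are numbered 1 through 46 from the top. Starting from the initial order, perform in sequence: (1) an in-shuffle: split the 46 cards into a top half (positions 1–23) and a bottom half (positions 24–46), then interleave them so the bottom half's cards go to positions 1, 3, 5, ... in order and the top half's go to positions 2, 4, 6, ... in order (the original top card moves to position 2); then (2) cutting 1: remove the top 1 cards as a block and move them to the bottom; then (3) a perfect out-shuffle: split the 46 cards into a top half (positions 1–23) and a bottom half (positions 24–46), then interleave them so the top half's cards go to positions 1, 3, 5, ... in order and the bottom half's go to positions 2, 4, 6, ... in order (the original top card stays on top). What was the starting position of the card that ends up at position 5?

Undo the operations in reverse order, starting from position 5:
  undo op 3 (out-shuffle, from top half): 5 ← 3
  undo op 2 (cut 1): 3 ← 4
  undo op 1 (in-shuffle, from top half): 4 ← 2
So the card at position 5 came from original position 2.

2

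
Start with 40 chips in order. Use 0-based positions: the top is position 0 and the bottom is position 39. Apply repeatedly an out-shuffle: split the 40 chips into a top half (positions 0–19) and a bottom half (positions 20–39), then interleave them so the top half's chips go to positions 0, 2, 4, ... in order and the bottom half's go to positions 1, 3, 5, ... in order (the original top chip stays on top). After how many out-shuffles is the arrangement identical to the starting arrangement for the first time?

The out-shuffle permutes the 40 positions with cycle lengths [1, 1, 2, 12, 12, 12].
Every chip is home exactly when every cycle has completed a whole number of laps, i.e. after lcm(1, 2, 12) = 12 out-shuffles.

12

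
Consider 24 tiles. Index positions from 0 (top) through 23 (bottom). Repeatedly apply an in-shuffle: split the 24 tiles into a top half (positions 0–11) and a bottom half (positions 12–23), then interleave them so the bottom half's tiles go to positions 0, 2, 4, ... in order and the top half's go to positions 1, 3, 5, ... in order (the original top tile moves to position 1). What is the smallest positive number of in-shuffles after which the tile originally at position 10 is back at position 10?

20

Follow position 10 under repeated in-shuffles:
10 → 21 → 18 → 12 → 0 → 1 → 3 → 7 → 15 → 6 → 13 → 2 → 5 → 11 → 23 → 22 → 20 → 16 → 8 → 17 → 10
It first returns after 20 in-shuffles.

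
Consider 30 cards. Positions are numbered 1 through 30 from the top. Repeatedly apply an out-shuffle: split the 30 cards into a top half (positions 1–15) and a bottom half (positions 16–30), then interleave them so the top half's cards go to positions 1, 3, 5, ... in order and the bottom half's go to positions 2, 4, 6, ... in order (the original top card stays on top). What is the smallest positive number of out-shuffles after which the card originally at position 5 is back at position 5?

Follow position 5 under repeated out-shuffles:
5 → 9 → 17 → 4 → 7 → 13 → 25 → 20 → ... → 5 (length 28)
It first returns after 28 out-shuffles.

28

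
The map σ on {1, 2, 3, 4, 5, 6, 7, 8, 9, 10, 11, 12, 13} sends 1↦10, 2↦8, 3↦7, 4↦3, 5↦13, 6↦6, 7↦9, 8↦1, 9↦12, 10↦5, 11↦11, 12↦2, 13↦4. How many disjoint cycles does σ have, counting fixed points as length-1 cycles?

Cycle decomposition: (1 10 5 13 4 3 7 9 12 2 8) (6) (11).
3 cycles.

3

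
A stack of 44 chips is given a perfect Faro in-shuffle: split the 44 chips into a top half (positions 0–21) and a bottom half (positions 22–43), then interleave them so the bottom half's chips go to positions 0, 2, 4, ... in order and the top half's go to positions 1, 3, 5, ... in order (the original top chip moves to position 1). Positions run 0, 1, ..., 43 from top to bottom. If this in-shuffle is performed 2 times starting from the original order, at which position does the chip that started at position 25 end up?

13

Track the chip's position through each in-shuffle:
25 → 6 → 13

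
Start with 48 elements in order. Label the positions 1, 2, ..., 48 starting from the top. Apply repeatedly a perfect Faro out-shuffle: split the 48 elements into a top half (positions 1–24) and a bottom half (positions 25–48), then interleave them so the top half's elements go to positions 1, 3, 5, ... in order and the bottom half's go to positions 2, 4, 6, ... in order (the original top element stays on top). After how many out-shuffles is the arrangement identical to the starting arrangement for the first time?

23

The out-shuffle permutes the 48 positions with cycle lengths [1, 1, 23, 23].
Every element is home exactly when every cycle has completed a whole number of laps, i.e. after lcm(1, 23) = 23 out-shuffles.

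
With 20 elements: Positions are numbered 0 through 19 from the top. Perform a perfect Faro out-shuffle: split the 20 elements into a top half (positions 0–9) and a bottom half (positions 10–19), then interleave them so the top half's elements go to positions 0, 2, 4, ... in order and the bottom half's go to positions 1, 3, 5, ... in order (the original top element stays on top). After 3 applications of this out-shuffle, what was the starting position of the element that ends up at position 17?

14

Work backwards from position 17, undoing one out-shuffle at a time:
17 ← 18 ← 9 ← 14
So the element now at position 17 started at position 14.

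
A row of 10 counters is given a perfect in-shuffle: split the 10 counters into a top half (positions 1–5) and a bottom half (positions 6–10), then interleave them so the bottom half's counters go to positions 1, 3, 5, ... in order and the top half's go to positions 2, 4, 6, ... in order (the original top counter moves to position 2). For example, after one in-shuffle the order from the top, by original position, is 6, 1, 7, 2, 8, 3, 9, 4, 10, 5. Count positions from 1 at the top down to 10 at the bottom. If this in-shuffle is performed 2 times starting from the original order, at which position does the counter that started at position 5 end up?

9

Track the counter's position through each in-shuffle:
5 → 10 → 9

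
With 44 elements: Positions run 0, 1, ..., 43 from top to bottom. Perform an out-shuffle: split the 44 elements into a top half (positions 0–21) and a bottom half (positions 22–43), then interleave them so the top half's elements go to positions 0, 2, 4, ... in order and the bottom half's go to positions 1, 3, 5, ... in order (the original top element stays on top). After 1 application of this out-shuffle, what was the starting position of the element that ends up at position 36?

Work backwards from position 36, undoing one out-shuffle at a time:
36 ← 18
So the element now at position 36 started at position 18.

18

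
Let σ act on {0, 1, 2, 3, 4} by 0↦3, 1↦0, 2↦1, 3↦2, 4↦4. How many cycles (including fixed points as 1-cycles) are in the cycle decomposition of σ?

Cycle decomposition: (0 3 2 1) (4).
2 cycles.

2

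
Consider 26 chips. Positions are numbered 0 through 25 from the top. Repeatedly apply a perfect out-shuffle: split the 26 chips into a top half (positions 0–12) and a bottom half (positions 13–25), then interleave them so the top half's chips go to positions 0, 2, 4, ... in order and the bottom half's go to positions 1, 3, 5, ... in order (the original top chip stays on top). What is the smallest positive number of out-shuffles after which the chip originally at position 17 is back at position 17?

20

Follow position 17 under repeated out-shuffles:
17 → 9 → 18 → 11 → 22 → 19 → 13 → 1 → 2 → 4 → 8 → 16 → 7 → 14 → 3 → 6 → 12 → 24 → 23 → 21 → 17
It first returns after 20 out-shuffles.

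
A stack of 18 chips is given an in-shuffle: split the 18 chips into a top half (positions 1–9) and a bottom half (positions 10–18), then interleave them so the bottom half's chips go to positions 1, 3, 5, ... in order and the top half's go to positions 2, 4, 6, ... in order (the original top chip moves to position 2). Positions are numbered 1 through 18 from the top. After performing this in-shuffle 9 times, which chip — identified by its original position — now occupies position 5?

14

Work backwards from position 5, undoing one in-shuffle at a time:
5 ← 12 ← 6 ← 3 ← 11 ← 15 ← 17 ← 18 ← 9 ← 14
So the chip now at position 5 started at position 14.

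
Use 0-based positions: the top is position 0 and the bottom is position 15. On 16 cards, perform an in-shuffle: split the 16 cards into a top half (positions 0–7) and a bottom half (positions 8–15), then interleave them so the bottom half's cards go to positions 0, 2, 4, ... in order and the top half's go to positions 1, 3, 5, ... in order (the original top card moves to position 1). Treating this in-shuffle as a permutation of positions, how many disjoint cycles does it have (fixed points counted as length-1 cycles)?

2

Trace each unvisited position around until it returns:
(0 1 3 7 15 14 12 8) (2 5 11 6 13 10 4 9)
2 cycles in total.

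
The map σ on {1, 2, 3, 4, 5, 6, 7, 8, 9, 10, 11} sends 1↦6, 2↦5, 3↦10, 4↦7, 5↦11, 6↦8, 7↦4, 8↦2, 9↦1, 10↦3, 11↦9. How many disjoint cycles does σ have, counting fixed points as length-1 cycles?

3

Cycle decomposition: (1 6 8 2 5 11 9) (3 10) (4 7).
3 cycles.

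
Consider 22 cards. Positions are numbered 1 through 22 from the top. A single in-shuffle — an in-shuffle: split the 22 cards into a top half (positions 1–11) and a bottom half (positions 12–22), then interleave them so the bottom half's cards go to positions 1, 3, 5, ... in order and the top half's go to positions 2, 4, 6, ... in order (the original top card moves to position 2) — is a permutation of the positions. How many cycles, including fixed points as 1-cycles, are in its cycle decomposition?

2

Trace each unvisited position around until it returns:
(1 2 4 8 16 9 ... len 11) (5 10 20 17 11 22 ... len 11)
2 cycles in total.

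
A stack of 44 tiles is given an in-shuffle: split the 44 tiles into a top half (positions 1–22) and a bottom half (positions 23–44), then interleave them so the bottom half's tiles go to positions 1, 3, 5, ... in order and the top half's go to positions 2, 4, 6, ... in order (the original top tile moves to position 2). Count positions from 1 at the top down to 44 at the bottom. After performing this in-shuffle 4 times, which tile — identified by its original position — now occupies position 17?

Work backwards from position 17, undoing one in-shuffle at a time:
17 ← 31 ← 38 ← 19 ← 32
So the tile now at position 17 started at position 32.

32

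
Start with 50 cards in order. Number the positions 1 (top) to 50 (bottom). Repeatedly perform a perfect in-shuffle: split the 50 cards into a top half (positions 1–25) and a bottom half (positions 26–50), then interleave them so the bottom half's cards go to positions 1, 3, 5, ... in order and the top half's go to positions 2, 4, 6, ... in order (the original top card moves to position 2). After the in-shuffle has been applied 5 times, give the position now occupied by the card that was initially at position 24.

3

Track the card's position through each in-shuffle:
24 → 48 → 45 → 39 → 27 → 3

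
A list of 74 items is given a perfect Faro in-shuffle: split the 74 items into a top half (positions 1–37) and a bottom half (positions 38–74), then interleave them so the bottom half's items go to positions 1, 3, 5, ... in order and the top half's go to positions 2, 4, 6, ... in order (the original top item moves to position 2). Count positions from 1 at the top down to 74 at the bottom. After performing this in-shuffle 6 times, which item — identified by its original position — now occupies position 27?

18

Work backwards from position 27, undoing one in-shuffle at a time:
27 ← 51 ← 63 ← 69 ← 72 ← 36 ← 18
So the item now at position 27 started at position 18.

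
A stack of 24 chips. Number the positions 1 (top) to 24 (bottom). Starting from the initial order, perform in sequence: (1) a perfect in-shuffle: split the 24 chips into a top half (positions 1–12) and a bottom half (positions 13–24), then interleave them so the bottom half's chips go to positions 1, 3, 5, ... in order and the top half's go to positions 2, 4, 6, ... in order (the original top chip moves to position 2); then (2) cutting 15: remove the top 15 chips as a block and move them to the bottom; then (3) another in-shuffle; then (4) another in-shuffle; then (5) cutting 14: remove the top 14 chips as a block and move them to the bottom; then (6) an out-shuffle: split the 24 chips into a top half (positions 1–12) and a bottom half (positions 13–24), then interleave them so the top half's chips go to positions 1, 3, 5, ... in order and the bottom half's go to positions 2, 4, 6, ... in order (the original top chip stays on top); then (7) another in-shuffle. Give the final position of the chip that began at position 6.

3

Track the chip from position 6 forward through each operation:
  after op 1 (in-shuffle): 6 → 12
  after op 2 (cut 15): 12 → 21
  after op 3 (in-shuffle): 21 → 17
  after op 4 (in-shuffle): 17 → 9
  after op 5 (cut 14): 9 → 19
  after op 6 (out-shuffle): 19 → 14
  after op 7 (in-shuffle): 14 → 3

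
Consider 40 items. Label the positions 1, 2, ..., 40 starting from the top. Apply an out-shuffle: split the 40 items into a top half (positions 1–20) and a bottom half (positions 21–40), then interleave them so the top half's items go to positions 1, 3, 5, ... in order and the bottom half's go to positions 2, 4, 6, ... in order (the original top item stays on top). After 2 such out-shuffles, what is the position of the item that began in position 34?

Track the item's position through each out-shuffle:
34 → 28 → 16

16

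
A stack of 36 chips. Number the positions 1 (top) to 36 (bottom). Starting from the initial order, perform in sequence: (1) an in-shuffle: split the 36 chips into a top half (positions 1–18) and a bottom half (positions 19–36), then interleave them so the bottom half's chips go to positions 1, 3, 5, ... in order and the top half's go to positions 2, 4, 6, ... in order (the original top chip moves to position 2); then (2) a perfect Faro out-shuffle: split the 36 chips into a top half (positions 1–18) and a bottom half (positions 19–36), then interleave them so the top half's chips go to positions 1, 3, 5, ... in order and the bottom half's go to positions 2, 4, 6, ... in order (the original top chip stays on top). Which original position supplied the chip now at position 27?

7

Undo the operations in reverse order, starting from position 27:
  undo op 2 (out-shuffle, from top half): 27 ← 14
  undo op 1 (in-shuffle, from top half): 14 ← 7
So the chip at position 27 came from original position 7.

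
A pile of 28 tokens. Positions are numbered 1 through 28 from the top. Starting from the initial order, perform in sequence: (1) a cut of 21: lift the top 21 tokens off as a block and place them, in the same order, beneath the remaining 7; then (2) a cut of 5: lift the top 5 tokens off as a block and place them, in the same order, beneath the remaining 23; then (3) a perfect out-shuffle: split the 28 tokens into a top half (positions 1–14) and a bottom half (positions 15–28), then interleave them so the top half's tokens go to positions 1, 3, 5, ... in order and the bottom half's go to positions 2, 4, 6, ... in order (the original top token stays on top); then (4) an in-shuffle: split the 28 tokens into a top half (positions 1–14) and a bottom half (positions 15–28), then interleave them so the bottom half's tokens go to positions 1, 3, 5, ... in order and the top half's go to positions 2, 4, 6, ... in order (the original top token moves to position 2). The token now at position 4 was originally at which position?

13

Undo the operations in reverse order, starting from position 4:
  undo op 4 (in-shuffle, from top half): 4 ← 2
  undo op 3 (out-shuffle, from bottom half): 2 ← 15
  undo op 2 (cut 5): 15 ← 20
  undo op 1 (cut 21): 20 ← 13
So the token at position 4 came from original position 13.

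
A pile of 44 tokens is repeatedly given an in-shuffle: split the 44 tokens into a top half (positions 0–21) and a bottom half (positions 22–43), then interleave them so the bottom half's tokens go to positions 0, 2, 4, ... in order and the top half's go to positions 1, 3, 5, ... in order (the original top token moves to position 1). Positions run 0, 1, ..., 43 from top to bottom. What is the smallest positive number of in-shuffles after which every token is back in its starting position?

12

The in-shuffle permutes the 44 positions with cycle lengths [2, 4, 4, 4, 6, 12, 12].
Every token is home exactly when every cycle has completed a whole number of laps, i.e. after lcm(2, 4, 6, 12) = 12 in-shuffles.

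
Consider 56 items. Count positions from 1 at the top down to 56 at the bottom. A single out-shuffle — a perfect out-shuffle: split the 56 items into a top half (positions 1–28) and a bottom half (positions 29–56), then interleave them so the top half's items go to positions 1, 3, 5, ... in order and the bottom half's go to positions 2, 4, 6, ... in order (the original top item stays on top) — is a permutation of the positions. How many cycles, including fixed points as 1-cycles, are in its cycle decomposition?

6

Trace each unvisited position around until it returns:
(1) (2 3 5 9 17 33 ... len 20) (4 7 13 25 49 42 ... len 20) (6 11 21 41 26 51 46 36 16 31) (12 23 45 34) (56)
6 cycles in total.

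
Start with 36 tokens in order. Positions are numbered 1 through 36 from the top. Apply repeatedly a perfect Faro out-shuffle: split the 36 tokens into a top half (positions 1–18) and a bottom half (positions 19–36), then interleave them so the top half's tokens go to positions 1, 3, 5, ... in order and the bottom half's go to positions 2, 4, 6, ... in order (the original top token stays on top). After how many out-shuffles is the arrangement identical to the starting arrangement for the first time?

12

The out-shuffle permutes the 36 positions with cycle lengths [1, 1, 3, 3, 4, 12, 12].
Every token is home exactly when every cycle has completed a whole number of laps, i.e. after lcm(1, 3, 4, 12) = 12 out-shuffles.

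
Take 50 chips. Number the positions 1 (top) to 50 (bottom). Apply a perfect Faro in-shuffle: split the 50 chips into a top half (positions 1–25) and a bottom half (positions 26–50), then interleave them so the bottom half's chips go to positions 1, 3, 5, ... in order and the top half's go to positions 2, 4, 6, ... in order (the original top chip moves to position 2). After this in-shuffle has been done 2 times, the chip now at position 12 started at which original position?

3

Work backwards from position 12, undoing one in-shuffle at a time:
12 ← 6 ← 3
So the chip now at position 12 started at position 3.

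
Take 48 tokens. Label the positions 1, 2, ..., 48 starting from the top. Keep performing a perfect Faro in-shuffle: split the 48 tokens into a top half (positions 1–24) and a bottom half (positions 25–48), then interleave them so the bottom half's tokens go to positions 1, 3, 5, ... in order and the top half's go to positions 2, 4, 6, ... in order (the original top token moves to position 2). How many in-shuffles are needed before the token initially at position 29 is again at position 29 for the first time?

21

Follow position 29 under repeated in-shuffles:
29 → 9 → 18 → 36 → 23 → 46 → 43 → 37 → ... → 29 (length 21)
It first returns after 21 in-shuffles.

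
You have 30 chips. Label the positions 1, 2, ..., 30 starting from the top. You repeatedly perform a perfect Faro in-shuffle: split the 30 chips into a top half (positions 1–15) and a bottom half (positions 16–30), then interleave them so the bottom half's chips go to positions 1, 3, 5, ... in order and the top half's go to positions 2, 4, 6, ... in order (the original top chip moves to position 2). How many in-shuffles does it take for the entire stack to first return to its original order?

5

The in-shuffle permutes the 30 positions with cycle lengths [5, 5, 5, 5, 5, 5].
Every chip is home exactly when every cycle has completed a whole number of laps, i.e. after lcm(5) = 5 in-shuffles.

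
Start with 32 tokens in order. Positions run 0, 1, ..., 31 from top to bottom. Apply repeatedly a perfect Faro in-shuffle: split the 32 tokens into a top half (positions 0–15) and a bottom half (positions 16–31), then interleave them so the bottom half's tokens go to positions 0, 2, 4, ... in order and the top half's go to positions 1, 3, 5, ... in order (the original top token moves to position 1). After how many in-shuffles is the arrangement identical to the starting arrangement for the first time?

The in-shuffle permutes the 32 positions with cycle lengths [2, 10, 10, 10].
Every token is home exactly when every cycle has completed a whole number of laps, i.e. after lcm(2, 10) = 10 in-shuffles.

10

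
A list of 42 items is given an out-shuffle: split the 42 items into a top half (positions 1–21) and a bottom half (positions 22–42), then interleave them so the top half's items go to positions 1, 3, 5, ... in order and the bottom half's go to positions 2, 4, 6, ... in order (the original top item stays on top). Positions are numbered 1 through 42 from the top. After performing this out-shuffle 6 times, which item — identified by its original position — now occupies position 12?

Work backwards from position 12, undoing one out-shuffle at a time:
12 ← 27 ← 14 ← 28 ← 35 ← 18 ← 30
So the item now at position 12 started at position 30.

30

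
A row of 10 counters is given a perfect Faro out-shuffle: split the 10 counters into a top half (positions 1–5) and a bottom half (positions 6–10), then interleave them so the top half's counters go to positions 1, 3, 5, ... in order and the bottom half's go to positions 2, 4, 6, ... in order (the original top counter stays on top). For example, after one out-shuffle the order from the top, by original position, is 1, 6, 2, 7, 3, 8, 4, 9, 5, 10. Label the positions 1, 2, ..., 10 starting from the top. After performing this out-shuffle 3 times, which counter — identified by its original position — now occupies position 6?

5

Work backwards from position 6, undoing one out-shuffle at a time:
6 ← 8 ← 9 ← 5
So the counter now at position 6 started at position 5.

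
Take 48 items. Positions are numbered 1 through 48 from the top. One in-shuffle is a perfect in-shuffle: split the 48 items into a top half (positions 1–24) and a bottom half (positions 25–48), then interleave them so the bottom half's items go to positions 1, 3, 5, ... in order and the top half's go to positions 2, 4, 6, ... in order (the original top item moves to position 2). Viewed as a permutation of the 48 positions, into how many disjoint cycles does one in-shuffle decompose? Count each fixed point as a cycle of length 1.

Trace each unvisited position around until it returns:
(1 2 4 8 16 32 ... len 21) (3 6 12 24 48 47 ... len 21) (7 14 28) (21 42 35)
4 cycles in total.

4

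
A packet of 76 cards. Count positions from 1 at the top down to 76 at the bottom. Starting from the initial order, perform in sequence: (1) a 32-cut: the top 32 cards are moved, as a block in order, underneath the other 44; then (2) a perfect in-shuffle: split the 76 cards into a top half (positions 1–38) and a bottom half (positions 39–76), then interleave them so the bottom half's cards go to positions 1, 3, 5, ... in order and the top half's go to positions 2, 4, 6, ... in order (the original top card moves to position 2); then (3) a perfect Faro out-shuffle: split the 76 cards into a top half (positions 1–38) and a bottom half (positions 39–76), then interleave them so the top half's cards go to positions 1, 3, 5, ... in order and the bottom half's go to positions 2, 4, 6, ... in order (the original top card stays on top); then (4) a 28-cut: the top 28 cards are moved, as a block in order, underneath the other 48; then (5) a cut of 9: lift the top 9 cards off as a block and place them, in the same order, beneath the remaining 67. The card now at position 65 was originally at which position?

Undo the operations in reverse order, starting from position 65:
  undo op 5 (cut 9): 65 ← 74
  undo op 4 (cut 28): 74 ← 26
  undo op 3 (out-shuffle, from bottom half): 26 ← 51
  undo op 2 (in-shuffle, from bottom half): 51 ← 64
  undo op 1 (cut 32): 64 ← 20
So the card at position 65 came from original position 20.

20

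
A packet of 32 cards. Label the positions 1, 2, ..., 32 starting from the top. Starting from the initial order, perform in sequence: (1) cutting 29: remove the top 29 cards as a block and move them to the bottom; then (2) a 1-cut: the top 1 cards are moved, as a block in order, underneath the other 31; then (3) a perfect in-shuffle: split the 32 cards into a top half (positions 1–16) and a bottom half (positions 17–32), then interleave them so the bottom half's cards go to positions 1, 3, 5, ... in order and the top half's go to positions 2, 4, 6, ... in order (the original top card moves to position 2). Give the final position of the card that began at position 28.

Track the card from position 28 forward through each operation:
  after op 1 (cut 29): 28 → 31
  after op 2 (cut 1): 31 → 30
  after op 3 (in-shuffle): 30 → 27

27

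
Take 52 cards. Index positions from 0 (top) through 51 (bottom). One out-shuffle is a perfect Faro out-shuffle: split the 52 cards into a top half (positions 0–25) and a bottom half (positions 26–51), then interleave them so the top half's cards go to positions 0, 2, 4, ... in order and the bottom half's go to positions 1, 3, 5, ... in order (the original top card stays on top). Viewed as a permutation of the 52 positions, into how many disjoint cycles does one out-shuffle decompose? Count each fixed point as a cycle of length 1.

9

Trace each unvisited position around until it returns:
(0) (1 2 4 8 16 32 13 26) (3 6 12 24 48 45 39 27) (5 10 20 40 29 7 14 28) (9 18 36 21 42 33 15 30) (11 22 44 37 23 46 41 31) (17 34) (19 38 25 50 49 47 43 35) ... plus 1 more
9 cycles in total.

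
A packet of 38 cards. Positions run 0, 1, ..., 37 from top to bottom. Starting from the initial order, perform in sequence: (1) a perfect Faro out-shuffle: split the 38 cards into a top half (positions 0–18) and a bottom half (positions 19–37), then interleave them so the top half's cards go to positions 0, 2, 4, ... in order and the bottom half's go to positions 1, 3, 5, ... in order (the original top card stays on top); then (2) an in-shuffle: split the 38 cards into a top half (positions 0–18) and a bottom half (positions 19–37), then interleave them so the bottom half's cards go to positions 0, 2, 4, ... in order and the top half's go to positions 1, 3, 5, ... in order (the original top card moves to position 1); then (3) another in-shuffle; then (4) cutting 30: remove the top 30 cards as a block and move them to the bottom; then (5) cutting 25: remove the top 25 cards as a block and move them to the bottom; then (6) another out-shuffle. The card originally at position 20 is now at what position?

35

Track the card from position 20 forward through each operation:
  after op 1 (out-shuffle): 20 → 3
  after op 2 (in-shuffle): 3 → 7
  after op 3 (in-shuffle): 7 → 15
  after op 4 (cut 30): 15 → 23
  after op 5 (cut 25): 23 → 36
  after op 6 (out-shuffle): 36 → 35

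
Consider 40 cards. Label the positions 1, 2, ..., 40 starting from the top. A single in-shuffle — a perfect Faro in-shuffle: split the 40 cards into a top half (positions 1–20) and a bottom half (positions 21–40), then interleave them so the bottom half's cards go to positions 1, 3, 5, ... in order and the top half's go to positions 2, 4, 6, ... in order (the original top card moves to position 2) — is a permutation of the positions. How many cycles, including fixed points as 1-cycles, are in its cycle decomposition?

2

Trace each unvisited position around until it returns:
(1 2 4 8 16 32 ... len 20) (3 6 12 24 7 14 ... len 20)
2 cycles in total.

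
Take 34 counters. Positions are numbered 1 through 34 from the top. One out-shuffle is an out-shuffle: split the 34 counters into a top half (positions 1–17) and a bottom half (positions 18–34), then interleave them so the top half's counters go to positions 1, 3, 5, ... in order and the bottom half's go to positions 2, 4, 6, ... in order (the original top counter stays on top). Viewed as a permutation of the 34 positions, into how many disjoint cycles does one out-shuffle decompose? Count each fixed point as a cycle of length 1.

6

Trace each unvisited position around until it returns:
(1) (2 3 5 9 17 33 32 30 26 18) (4 7 13 25 16 31 28 22 10 19) (6 11 21 8 15 29 24 14 27 20) (12 23) (34)
6 cycles in total.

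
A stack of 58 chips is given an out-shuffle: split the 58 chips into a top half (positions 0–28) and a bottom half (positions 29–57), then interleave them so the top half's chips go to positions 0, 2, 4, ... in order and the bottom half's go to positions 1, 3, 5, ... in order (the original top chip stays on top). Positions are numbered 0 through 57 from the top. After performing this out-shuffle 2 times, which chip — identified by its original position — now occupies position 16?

Work backwards from position 16, undoing one out-shuffle at a time:
16 ← 8 ← 4
So the chip now at position 16 started at position 4.

4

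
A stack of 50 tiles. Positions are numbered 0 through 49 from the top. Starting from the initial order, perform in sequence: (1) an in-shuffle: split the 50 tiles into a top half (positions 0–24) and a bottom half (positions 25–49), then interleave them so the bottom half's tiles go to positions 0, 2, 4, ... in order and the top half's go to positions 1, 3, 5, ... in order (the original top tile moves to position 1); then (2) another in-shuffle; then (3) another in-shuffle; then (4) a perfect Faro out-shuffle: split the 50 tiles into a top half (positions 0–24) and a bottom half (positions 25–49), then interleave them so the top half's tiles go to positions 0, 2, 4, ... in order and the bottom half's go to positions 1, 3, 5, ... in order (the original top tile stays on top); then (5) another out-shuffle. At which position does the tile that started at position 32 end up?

32

Track the tile from position 32 forward through each operation:
  after op 1 (in-shuffle): 32 → 14
  after op 2 (in-shuffle): 14 → 29
  after op 3 (in-shuffle): 29 → 8
  after op 4 (out-shuffle): 8 → 16
  after op 5 (out-shuffle): 16 → 32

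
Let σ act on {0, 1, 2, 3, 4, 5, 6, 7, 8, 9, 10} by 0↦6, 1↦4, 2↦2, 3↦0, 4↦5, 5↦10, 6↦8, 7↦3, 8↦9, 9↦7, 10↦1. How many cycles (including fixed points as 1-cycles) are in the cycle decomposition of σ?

3

Cycle decomposition: (0 6 8 9 7 3) (1 4 5 10) (2).
3 cycles.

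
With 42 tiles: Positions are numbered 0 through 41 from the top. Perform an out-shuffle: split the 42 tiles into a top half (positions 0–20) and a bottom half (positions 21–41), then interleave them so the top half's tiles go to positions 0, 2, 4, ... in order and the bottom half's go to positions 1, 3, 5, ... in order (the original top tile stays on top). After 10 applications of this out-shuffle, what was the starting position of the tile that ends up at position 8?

33

Work backwards from position 8, undoing one out-shuffle at a time:
8 ← 4 ← 2 ← 1 ← 21 ← 31 ← 36 ← 18 ← 9 ← 25 ← 33
So the tile now at position 8 started at position 33.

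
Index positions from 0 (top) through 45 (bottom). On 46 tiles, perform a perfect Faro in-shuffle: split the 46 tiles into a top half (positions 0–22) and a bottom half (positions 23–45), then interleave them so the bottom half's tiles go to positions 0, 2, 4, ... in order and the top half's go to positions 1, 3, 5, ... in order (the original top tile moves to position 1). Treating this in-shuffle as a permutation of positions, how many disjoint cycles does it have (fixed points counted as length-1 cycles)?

2

Trace each unvisited position around until it returns:
(0 1 3 7 15 31 ... len 23) (4 9 19 39 32 18 ... len 23)
2 cycles in total.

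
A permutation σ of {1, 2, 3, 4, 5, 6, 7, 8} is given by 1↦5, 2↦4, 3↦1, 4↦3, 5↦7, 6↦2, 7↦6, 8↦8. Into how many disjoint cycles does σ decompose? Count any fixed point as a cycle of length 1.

2

Cycle decomposition: (1 5 7 6 2 4 3) (8).
2 cycles.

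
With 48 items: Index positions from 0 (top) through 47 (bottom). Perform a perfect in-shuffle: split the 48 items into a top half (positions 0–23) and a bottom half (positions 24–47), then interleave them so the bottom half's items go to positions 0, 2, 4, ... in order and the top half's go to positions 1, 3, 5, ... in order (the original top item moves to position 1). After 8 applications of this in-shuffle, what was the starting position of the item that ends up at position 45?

21

Work backwards from position 45, undoing one in-shuffle at a time:
45 ← 22 ← 35 ← 17 ← 8 ← 28 ← 38 ← 43 ← 21
So the item now at position 45 started at position 21.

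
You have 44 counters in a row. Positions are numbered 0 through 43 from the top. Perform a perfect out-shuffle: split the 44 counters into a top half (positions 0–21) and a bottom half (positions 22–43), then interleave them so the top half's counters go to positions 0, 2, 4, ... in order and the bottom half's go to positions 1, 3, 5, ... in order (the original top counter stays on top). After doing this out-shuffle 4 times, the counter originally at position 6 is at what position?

Track the counter's position through each out-shuffle:
6 → 12 → 24 → 5 → 10

10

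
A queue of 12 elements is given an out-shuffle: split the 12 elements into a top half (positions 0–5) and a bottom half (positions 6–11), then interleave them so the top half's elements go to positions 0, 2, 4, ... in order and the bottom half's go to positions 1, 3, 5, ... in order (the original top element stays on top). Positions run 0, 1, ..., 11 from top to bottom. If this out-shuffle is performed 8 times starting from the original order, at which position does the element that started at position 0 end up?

0

Position 0 is a fixed point of every out-shuffle, so the element never moves.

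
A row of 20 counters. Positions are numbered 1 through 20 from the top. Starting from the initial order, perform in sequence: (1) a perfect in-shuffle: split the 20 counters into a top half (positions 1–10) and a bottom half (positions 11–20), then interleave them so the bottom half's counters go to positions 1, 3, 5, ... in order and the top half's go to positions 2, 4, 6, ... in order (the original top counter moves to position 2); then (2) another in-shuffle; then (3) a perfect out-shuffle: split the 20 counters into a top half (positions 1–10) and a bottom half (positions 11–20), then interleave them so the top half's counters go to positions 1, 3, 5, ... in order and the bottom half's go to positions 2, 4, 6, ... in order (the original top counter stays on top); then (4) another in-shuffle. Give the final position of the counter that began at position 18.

13

Track the counter from position 18 forward through each operation:
  after op 1 (in-shuffle): 18 → 15
  after op 2 (in-shuffle): 15 → 9
  after op 3 (out-shuffle): 9 → 17
  after op 4 (in-shuffle): 17 → 13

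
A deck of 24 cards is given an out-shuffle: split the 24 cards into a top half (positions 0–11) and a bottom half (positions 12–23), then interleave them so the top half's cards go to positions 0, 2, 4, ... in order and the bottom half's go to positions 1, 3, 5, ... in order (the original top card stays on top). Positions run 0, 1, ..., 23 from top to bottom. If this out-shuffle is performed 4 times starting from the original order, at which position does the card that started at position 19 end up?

5

Track the card's position through each out-shuffle:
19 → 15 → 7 → 14 → 5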